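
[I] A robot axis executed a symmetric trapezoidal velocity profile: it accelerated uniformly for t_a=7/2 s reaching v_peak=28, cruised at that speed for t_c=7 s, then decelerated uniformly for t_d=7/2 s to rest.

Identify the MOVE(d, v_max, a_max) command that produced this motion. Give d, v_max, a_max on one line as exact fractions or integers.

d=294 v_max=28 a_max=8

a_max = 28/(7/2) = 8
d_a = ½·28·7/2 = 49; d_c = 28·7 = 196
d = 2·49 + 196 = 294
t_c = 7 > 0 so v_max = 28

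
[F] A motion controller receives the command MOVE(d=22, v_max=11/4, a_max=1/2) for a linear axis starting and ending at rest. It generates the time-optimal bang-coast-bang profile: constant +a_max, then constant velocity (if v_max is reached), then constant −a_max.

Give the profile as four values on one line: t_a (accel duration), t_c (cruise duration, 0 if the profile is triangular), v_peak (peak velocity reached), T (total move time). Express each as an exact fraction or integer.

(v_max)²/a_max = (11/4)²/(1/2) = 121/8
22 ≥ 121/8 so v_max reached
t_a = (11/4)/(1/2) = 11/2; v_peak = 11/4
d_cruise = 22 − 121/8 = 55/8; t_c = (55/8)/(11/4) = 5/2
T = 2·11/2 + 5/2 = 27/2

t_a=11/2 t_c=5/2 v_peak=11/4 T=27/2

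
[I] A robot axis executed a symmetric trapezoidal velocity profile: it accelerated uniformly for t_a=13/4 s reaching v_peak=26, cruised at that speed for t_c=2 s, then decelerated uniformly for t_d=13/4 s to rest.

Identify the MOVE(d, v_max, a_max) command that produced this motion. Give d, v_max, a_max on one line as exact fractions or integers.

d=273/2 v_max=26 a_max=8

a_max = 26/(13/4) = 8
d_a = ½·26·13/4 = 169/4; d_c = 26·2 = 52
d = 2·169/4 + 52 = 273/2
t_c = 2 > 0 so v_max = 26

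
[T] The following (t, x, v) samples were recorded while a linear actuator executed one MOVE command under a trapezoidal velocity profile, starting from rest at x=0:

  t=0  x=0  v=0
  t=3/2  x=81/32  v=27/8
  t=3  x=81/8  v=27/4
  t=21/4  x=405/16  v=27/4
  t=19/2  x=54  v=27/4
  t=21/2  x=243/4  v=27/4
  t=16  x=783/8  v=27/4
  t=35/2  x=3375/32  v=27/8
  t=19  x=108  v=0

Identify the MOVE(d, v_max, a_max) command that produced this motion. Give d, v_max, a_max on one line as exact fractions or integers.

d=108 v_max=27/4 a_max=9/4

final state: t=19, x=108, v=0 → d = 108
a_max = (27/8−0)/(3/2−0) = 9/4
max v = 27/4 over t∈[3,16] → v_max = 27/4
check: 27/4·(3+13) = 108 ✓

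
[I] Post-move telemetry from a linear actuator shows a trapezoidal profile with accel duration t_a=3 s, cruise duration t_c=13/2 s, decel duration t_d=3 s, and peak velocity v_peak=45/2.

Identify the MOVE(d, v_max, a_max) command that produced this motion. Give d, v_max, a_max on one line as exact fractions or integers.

a_max = (45/2)/3 = 15/2
d_a = ½·45/2·3 = 135/4; d_c = 45/2·13/2 = 585/4
d = 2·135/4 + 585/4 = 855/4
t_c = 13/2 > 0 ⇒ limit active, v_max = 45/2

d=855/4 v_max=45/2 a_max=15/2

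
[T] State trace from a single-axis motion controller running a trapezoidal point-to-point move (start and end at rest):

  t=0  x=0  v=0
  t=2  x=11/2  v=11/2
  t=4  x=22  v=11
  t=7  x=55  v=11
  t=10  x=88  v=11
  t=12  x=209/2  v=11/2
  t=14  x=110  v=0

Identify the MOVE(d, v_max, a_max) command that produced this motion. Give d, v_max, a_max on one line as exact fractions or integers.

final state: t=14, x=110, v=0 → d = 110
a_max = (11/2−0)/(2−0) = 11/4
max v = 11 over t∈[4,10] → v_max = 11
check: 11·(4+6) = 110 ✓

d=110 v_max=11 a_max=11/4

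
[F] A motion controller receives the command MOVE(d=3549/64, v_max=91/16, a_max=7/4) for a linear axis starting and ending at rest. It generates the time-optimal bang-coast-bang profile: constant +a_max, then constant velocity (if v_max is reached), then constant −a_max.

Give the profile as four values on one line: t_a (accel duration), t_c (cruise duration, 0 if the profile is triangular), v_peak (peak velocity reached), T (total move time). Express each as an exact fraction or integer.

(v_max)²/a_max = (91/16)²/(7/4) = 1183/64
3549/64 ≥ 1183/64 → trapezoidal
t_a = (91/16)/(7/4) = 13/4; v_peak = 91/16
d_cruise = 3549/64 − 1183/64 = 1183/32; t_c = (1183/32)/(91/16) = 13/2
T = 2·13/4 + 13/2 = 13

t_a=13/4 t_c=13/2 v_peak=91/16 T=13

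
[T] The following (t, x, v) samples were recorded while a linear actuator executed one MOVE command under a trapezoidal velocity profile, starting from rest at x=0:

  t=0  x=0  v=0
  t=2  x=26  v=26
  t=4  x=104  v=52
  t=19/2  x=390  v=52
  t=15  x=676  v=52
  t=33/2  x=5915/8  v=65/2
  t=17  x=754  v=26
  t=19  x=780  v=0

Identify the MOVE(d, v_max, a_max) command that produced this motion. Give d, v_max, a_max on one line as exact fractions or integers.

final state: t=19, x=780, v=0 → d = 780
a_max = (26−0)/(2−0) = 13
max v = 52 over t∈[4,15] → v_max = 52
check: 52·(4+11) = 780 ✓

d=780 v_max=52 a_max=13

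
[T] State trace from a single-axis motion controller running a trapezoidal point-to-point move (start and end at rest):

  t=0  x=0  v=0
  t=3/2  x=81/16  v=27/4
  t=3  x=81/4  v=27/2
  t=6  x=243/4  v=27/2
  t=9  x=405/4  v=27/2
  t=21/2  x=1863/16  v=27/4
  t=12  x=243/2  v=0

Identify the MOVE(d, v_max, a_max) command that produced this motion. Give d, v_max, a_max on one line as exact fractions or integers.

final state: t=12, x=243/2, v=0 → d = 243/2
a_max = (27/4−0)/(3/2−0) = 9/2
max v = 27/2 over t∈[3,9] → v_max = 27/2
check: 27/2·(3+6) = 243/2 ✓

d=243/2 v_max=27/2 a_max=9/2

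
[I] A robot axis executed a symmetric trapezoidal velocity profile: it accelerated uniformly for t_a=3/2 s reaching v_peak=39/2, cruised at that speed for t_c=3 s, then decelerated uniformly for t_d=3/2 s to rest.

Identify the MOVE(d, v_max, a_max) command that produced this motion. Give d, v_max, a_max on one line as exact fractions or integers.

a_max = (39/2)/(3/2) = 13
d_a = ½·39/2·3/2 = 117/8; d_c = 39/2·3 = 117/2
d = 2·117/8 + 117/2 = 351/4
t_c = 3 > 0 so v_max = 39/2

d=351/4 v_max=39/2 a_max=13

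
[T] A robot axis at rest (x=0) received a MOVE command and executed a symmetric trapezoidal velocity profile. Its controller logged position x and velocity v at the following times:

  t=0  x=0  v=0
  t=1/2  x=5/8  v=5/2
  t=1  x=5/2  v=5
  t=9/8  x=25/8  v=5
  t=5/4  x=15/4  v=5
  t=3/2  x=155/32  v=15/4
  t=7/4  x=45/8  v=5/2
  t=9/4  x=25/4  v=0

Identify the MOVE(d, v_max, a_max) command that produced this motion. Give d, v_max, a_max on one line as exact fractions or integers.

final state: t=9/4, x=25/4, v=0 → d = 25/4
a_max = (5/2−0)/(1/2−0) = 5
max v = 5 over t∈[1,5/4] → v_max = 5
check: 5·(1+1/4) = 25/4 ✓

d=25/4 v_max=5 a_max=5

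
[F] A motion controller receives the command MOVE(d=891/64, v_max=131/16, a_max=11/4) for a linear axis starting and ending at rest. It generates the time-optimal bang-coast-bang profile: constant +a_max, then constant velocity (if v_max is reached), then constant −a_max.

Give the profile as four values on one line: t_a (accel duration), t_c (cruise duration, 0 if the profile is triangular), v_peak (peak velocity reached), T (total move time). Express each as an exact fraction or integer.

v_max²/a_max = (131/16)²/(11/4) = 17161/704
891/64 < 17161/704 ⇒ no cruise
v_peak = √(891/64·11/4) = √(9801/256) = 99/16
t_a = (99/16)/(11/4) = 9/4; t_c = 0
T = 2·9/4 = 9/2

t_a=9/4 t_c=0 v_peak=99/16 T=9/2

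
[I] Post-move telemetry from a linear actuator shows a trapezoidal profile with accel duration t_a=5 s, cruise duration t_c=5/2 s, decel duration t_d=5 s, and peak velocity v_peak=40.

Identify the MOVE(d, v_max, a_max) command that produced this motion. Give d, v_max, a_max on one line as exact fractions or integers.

a_max = 40/5 = 8
d_a = ½·40·5 = 100; d_c = 40·5/2 = 100
d = 2·100 + 100 = 300
t_c = 5/2 > 0 so v_max = 40

d=300 v_max=40 a_max=8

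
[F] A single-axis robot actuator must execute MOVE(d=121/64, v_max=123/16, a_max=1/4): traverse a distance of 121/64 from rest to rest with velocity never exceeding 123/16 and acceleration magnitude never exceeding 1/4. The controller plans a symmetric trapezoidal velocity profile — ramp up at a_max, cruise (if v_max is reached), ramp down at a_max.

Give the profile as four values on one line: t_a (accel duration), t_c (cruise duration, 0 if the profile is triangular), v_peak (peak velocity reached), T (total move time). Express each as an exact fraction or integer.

vₘ²/aₘ = (123/16)²/(1/4) = 15129/64
121/64 < 15129/64 → triangular
v_peak = √(121/64·1/4) = √(121/256) = 11/16
t_a = (11/16)/(1/4) = 11/4; t_c = 0
T = 2·11/4 = 11/2

t_a=11/4 t_c=0 v_peak=11/16 T=11/2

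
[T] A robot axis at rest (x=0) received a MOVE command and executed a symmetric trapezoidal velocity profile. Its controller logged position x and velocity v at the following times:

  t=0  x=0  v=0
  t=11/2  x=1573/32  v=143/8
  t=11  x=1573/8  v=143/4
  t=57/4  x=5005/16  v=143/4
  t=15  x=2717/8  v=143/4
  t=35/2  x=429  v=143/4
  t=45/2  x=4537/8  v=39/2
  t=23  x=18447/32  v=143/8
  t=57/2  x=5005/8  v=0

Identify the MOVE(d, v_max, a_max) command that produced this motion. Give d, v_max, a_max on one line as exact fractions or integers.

d=5005/8 v_max=143/4 a_max=13/4

final state: t=57/2, x=5005/8, v=0 → d = 5005/8
a_max = (143/8−0)/(11/2−0) = 13/4
max v = 143/4 over t∈[11,35/2] → v_max = 143/4
check: 143/4·(11+13/2) = 5005/8 ✓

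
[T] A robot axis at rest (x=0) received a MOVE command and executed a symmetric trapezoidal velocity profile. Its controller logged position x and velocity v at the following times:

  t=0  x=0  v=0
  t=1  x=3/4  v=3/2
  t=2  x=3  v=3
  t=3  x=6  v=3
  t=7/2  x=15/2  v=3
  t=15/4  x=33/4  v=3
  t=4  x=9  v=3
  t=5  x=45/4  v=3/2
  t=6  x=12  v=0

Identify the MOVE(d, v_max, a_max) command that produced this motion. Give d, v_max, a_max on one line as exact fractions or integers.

d=12 v_max=3 a_max=3/2

final state: t=6, x=12, v=0 → d = 12
a_max = (3/2−0)/(1−0) = 3/2
max v = 3 over t∈[2,4] → v_max = 3
check: 3·(2+2) = 12 ✓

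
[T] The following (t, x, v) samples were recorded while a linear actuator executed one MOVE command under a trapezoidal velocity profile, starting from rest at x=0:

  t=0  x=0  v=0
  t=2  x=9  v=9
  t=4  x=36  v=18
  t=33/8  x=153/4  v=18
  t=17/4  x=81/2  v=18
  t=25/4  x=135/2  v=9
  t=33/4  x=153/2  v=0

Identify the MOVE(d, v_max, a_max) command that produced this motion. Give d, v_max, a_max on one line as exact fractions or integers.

final state: t=33/4, x=153/2, v=0 → d = 153/2
a_max = (9−0)/(2−0) = 9/2
max v = 18 over t∈[4,17/4] → v_max = 18
check: 18·(4+1/4) = 153/2 ✓

d=153/2 v_max=18 a_max=9/2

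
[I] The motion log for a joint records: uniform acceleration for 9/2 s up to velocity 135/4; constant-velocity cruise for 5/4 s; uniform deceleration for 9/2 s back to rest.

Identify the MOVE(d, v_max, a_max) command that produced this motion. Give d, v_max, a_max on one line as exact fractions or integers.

d=3105/16 v_max=135/4 a_max=15/2

a_max = (135/4)/(9/2) = 15/2
d_a = ½·135/4·9/2 = 1215/16; d_c = 135/4·5/4 = 675/16
d = 2·1215/16 + 675/16 = 3105/16
t_c = 5/4 > 0 ⇒ limit active, v_max = 135/4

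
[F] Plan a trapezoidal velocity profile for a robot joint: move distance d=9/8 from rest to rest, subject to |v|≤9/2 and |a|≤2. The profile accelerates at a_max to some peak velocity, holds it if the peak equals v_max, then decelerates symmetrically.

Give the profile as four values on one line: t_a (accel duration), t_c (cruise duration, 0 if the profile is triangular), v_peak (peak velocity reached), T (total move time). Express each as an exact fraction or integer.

t_a=3/4 t_c=0 v_peak=3/2 T=3/2

v_max²/a_max = (9/2)²/2 = 81/8
9/8 < 81/8 ⇒ no cruise
v_peak = √(9/8·2) = √(9/4) = 3/2
t_a = (3/2)/2 = 3/4; t_c = 0
T = 2·3/4 = 3/2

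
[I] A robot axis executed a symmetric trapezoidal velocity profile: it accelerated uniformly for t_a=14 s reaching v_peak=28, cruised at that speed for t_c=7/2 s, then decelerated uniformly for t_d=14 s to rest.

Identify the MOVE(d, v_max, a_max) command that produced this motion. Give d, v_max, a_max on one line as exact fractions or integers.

d=490 v_max=28 a_max=2

a_max = 28/14 = 2
d_a = ½·28·14 = 196; d_c = 28·7/2 = 98
d = 2·196 + 98 = 490
t_c = 7/2 > 0 → v_max = v_peak = 28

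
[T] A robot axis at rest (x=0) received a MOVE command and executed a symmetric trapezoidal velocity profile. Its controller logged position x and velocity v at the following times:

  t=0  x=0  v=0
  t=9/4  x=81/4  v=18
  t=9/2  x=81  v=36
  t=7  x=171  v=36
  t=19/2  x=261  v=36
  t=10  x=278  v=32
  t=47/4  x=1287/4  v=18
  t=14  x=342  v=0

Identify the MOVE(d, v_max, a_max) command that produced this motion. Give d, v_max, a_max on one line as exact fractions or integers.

final state: t=14, x=342, v=0 → d = 342
a_max = (18−0)/(9/4−0) = 8
max v = 36 over t∈[9/2,19/2] → v_max = 36
check: 36·(9/2+5) = 342 ✓

d=342 v_max=36 a_max=8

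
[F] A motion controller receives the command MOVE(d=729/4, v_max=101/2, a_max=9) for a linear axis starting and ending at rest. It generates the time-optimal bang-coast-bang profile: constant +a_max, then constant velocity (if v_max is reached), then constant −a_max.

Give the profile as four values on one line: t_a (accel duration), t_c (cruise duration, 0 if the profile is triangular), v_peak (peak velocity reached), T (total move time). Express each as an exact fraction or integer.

v_max²/a_max = (101/2)²/9 = 10201/36
729/4 < 10201/36 so t_c = 0
v_peak = √(729/4·9) = √(6561/4) = 81/2
t_a = (81/2)/9 = 9/2; t_c = 0
T = 2·9/2 = 9

t_a=9/2 t_c=0 v_peak=81/2 T=9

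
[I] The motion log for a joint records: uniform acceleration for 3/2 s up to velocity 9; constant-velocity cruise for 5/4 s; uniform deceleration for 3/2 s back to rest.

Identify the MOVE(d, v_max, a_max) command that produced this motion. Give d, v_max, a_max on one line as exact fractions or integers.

a_max = 9/(3/2) = 6
d_a = ½·9·3/2 = 27/4; d_c = 9·5/4 = 45/4
d = 2·27/4 + 45/4 = 99/4
t_c = 5/4 > 0 ⇒ limit active, v_max = 9

d=99/4 v_max=9 a_max=6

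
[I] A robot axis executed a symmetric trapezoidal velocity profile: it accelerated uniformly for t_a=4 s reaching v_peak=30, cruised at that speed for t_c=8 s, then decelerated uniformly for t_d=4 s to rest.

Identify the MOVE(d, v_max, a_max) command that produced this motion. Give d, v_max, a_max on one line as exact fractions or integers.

a_max = 30/4 = 15/2
d_a = ½·30·4 = 60; d_c = 30·8 = 240
d = 2·60 + 240 = 360
t_c = 8 > 0 ⇒ limit active, v_max = 30

d=360 v_max=30 a_max=15/2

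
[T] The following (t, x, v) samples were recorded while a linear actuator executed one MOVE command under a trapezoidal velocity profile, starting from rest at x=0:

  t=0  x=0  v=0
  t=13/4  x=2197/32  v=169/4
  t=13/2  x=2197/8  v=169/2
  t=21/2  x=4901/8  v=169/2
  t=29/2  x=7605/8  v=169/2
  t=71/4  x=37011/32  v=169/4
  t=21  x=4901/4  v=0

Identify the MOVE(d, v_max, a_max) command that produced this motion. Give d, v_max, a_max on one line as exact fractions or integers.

d=4901/4 v_max=169/2 a_max=13

final state: t=21, x=4901/4, v=0 → d = 4901/4
a_max = (169/4−0)/(13/4−0) = 13
max v = 169/2 over t∈[13/2,29/2] → v_max = 169/2
check: 169/2·(13/2+8) = 4901/4 ✓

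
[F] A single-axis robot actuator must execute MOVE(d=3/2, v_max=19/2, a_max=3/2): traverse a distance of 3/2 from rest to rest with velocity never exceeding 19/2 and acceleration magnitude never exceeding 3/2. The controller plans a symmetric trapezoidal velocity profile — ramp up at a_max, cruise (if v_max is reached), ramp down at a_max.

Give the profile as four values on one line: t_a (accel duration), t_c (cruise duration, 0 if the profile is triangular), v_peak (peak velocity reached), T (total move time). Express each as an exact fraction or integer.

t_a=1 t_c=0 v_peak=3/2 T=2

(v_max)²/a_max = (19/2)²/(3/2) = 361/6
3/2 < 361/6 ⇒ no cruise
v_peak = √(3/2·3/2) = √(9/4) = 3/2
t_a = (3/2)/(3/2) = 1; t_c = 0
T = 2·1 = 2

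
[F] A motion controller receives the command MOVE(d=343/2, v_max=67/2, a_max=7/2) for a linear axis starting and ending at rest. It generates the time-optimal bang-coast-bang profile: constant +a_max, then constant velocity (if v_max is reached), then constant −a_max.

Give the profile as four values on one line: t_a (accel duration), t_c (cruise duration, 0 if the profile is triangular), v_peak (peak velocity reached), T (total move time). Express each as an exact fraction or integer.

vₘ²/aₘ = (67/2)²/(7/2) = 4489/14
343/2 < 4489/14 ⇒ no cruise
v_peak = √(343/2·7/2) = √(2401/4) = 49/2
t_a = (49/2)/(7/2) = 7; t_c = 0
T = 2·7 = 14

t_a=7 t_c=0 v_peak=49/2 T=14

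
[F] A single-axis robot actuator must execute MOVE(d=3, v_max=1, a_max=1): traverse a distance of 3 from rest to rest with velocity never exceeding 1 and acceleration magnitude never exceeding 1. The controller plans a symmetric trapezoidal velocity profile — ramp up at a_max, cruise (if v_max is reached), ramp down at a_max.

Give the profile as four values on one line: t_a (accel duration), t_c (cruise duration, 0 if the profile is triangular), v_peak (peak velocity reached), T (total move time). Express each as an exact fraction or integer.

t_a=1 t_c=2 v_peak=1 T=4

vₘ²/aₘ = 1²/1 = 1
3 ≥ 1 so v_max reached
t_a = 1/1 = 1; v_peak = 1
d_cruise = 3 − 1 = 2; t_c = 2/1 = 2
T = 2·1 + 2 = 4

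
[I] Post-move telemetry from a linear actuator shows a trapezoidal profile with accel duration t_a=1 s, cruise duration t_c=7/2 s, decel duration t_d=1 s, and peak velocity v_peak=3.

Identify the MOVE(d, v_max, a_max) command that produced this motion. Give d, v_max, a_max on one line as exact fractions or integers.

d=27/2 v_max=3 a_max=3

a_max = 3/1 = 3
d_a = ½·3·1 = 3/2; d_c = 3·7/2 = 21/2
d = 2·3/2 + 21/2 = 27/2
t_c = 7/2 > 0 ⇒ limit active, v_max = 3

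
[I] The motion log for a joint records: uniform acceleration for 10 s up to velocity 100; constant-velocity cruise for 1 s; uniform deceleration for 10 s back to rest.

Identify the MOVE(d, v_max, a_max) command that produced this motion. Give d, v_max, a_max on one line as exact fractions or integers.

a_max = 100/10 = 10
d_a = ½·100·10 = 500; d_c = 100·1 = 100
d = 2·500 + 100 = 1100
t_c = 1 > 0 → v_max = v_peak = 100

d=1100 v_max=100 a_max=10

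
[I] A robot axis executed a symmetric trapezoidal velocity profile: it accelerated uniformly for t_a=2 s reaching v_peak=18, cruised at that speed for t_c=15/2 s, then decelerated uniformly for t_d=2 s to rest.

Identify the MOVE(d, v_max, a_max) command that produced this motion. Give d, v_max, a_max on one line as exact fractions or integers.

d=171 v_max=18 a_max=9

a_max = 18/2 = 9
d_a = ½·18·2 = 18; d_c = 18·15/2 = 135
d = 2·18 + 135 = 171
t_c = 15/2 > 0 ⇒ limit active, v_max = 18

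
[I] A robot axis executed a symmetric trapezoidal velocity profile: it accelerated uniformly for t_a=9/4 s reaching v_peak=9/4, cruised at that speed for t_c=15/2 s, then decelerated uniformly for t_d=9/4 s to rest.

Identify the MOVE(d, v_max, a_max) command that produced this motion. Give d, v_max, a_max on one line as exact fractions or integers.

d=351/16 v_max=9/4 a_max=1

a_max = (9/4)/(9/4) = 1
d_a = ½·9/4·9/4 = 81/32; d_c = 9/4·15/2 = 135/8
d = 2·81/32 + 135/8 = 351/16
t_c = 15/2 > 0 ⇒ limit active, v_max = 9/4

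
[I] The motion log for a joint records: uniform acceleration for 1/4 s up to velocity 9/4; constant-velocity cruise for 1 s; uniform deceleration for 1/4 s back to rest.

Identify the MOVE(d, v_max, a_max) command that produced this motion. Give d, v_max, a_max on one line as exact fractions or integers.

a_max = (9/4)/(1/4) = 9
d_a = ½·9/4·1/4 = 9/32; d_c = 9/4·1 = 9/4
d = 2·9/32 + 9/4 = 45/16
t_c = 1 > 0 → v_max = v_peak = 9/4

d=45/16 v_max=9/4 a_max=9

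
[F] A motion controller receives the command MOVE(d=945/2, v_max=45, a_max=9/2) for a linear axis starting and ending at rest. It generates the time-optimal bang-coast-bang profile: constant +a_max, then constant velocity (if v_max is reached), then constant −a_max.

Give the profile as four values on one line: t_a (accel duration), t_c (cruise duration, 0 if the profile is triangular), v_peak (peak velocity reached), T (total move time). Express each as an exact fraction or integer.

(v_max)²/a_max = 45²/(9/2) = 450
945/2 ≥ 450 ⇒ cruise phase
t_a = 45/(9/2) = 10; v_peak = 45
d_cruise = 945/2 − 450 = 45/2; t_c = (45/2)/45 = 1/2
T = 2·10 + 1/2 = 41/2

t_a=10 t_c=1/2 v_peak=45 T=41/2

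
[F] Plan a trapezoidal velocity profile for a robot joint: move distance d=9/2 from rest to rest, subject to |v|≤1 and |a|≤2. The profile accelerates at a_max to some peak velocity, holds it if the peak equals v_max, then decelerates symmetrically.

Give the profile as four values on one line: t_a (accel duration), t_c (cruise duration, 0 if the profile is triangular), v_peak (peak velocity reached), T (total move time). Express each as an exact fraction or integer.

(v_max)²/a_max = 1²/2 = 1/2
9/2 ≥ 1/2 so v_max reached
t_a = 1/2; v_peak = 1
d_cruise = 9/2 − 1/2 = 4; t_c = 4/1 = 4
T = 2·1/2 + 4 = 5

t_a=1/2 t_c=4 v_peak=1 T=5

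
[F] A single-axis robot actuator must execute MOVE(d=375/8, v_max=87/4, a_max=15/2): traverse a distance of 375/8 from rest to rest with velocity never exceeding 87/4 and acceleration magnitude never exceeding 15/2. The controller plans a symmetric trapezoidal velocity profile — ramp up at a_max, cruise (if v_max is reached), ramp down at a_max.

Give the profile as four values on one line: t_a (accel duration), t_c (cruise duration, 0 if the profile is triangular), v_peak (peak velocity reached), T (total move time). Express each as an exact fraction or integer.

vₘ²/aₘ = (87/4)²/(15/2) = 2523/40
375/8 < 2523/40 ⇒ no cruise
v_peak = √(375/8·15/2) = √(5625/16) = 75/4
t_a = (75/4)/(15/2) = 5/2; t_c = 0
T = 2·5/2 = 5

t_a=5/2 t_c=0 v_peak=75/4 T=5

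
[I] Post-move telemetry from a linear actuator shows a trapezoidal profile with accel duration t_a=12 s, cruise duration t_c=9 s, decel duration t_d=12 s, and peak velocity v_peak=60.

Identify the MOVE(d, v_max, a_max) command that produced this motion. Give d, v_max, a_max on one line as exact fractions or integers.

d=1260 v_max=60 a_max=5

a_max = 60/12 = 5
d_a = ½·60·12 = 360; d_c = 60·9 = 540
d = 2·360 + 540 = 1260
t_c = 9 > 0 so v_max = 60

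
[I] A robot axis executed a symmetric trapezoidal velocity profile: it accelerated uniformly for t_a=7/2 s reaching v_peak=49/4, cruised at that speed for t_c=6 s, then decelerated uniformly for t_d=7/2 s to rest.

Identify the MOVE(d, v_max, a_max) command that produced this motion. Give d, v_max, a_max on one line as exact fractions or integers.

a_max = (49/4)/(7/2) = 7/2
d_a = ½·49/4·7/2 = 343/16; d_c = 49/4·6 = 147/2
d = 2·343/16 + 147/2 = 931/8
t_c = 6 > 0 so v_max = 49/4

d=931/8 v_max=49/4 a_max=7/2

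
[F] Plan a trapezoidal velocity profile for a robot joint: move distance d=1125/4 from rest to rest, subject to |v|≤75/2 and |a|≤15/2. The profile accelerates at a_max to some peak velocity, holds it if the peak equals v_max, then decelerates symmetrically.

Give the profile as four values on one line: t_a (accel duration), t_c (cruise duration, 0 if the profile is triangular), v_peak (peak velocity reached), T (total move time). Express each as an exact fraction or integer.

vₘ²/aₘ = (75/2)²/(15/2) = 375/2
1125/4 ≥ 375/2 → trapezoidal
t_a = (75/2)/(15/2) = 5; v_peak = 75/2
d_cruise = 1125/4 − 375/2 = 375/4; t_c = (375/4)/(75/2) = 5/2
T = 2·5 + 5/2 = 25/2

t_a=5 t_c=5/2 v_peak=75/2 T=25/2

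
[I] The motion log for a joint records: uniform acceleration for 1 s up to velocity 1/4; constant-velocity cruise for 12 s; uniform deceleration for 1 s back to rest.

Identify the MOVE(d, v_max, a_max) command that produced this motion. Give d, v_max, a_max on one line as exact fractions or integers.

d=13/4 v_max=1/4 a_max=1/4

a_max = (1/4)/1 = 1/4
d_a = ½·1/4·1 = 1/8; d_c = 1/4·12 = 3
d = 2·1/8 + 3 = 13/4
t_c = 12 > 0 → v_max = v_peak = 1/4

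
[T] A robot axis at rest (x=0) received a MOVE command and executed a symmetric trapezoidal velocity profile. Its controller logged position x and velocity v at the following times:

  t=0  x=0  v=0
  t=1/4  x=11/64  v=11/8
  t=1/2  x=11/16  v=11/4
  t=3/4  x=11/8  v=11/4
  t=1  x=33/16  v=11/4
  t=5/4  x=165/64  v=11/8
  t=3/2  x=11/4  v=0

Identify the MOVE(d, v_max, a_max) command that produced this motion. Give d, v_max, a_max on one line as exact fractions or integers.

d=11/4 v_max=11/4 a_max=11/2

final state: t=3/2, x=11/4, v=0 → d = 11/4
a_max = (11/8−0)/(1/4−0) = 11/2
max v = 11/4 over t∈[1/2,1] → v_max = 11/4
check: 11/4·(1/2+1/2) = 11/4 ✓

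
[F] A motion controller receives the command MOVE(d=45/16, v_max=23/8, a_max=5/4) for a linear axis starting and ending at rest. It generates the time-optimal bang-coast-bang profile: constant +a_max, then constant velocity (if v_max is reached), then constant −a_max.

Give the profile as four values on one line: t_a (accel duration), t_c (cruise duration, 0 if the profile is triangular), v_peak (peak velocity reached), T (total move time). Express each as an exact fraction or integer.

t_a=3/2 t_c=0 v_peak=15/8 T=3

(v_max)²/a_max = (23/8)²/(5/4) = 529/80
45/16 < 529/80 ⇒ no cruise
v_peak = √(45/16·5/4) = √(225/64) = 15/8
t_a = (15/8)/(5/4) = 3/2; t_c = 0
T = 2·3/2 = 3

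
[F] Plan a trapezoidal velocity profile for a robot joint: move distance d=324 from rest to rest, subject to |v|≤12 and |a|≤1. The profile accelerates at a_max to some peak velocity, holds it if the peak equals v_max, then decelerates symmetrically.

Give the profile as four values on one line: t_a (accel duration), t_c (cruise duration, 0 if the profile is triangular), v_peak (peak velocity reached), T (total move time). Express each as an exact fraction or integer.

vₘ²/aₘ = 12²/1 = 144
324 ≥ 144 so v_max reached
t_a = 12/1 = 12; v_peak = 12
d_cruise = 324 − 144 = 180; t_c = 180/12 = 15
T = 2·12 + 15 = 39

t_a=12 t_c=15 v_peak=12 T=39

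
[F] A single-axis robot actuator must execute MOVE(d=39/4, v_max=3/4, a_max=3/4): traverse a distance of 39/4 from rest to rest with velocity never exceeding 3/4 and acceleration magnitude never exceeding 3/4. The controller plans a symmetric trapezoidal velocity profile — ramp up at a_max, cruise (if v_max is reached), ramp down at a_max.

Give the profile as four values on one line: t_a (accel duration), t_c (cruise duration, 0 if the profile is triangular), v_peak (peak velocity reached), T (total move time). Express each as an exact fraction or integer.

t_a=1 t_c=12 v_peak=3/4 T=14

vₘ²/aₘ = (3/4)²/(3/4) = 3/4
39/4 ≥ 3/4 ⇒ cruise phase
t_a = (3/4)/(3/4) = 1; v_peak = 3/4
d_cruise = 39/4 − 3/4 = 9; t_c = 9/(3/4) = 12
T = 2·1 + 12 = 14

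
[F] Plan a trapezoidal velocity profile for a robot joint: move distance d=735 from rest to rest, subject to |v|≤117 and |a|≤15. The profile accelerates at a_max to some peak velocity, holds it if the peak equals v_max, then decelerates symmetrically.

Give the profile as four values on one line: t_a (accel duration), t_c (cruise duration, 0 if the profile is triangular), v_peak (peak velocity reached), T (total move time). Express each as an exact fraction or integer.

t_a=7 t_c=0 v_peak=105 T=14

vₘ²/aₘ = 117²/15 = 4563/5
735 < 4563/5 ⇒ no cruise
v_peak = √(735·15) = √11025 = 105
t_a = 105/15 = 7; t_c = 0
T = 2·7 = 14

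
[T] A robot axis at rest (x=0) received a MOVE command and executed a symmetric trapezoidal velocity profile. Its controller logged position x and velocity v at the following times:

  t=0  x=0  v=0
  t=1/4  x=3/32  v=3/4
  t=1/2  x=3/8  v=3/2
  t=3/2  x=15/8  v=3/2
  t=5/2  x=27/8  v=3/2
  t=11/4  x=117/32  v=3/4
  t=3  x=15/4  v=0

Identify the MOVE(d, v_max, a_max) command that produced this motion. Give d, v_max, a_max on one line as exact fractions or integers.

final state: t=3, x=15/4, v=0 → d = 15/4
a_max = (3/4−0)/(1/4−0) = 3
max v = 3/2 over t∈[1/2,5/2] → v_max = 3/2
check: 3/2·(1/2+2) = 15/4 ✓

d=15/4 v_max=3/2 a_max=3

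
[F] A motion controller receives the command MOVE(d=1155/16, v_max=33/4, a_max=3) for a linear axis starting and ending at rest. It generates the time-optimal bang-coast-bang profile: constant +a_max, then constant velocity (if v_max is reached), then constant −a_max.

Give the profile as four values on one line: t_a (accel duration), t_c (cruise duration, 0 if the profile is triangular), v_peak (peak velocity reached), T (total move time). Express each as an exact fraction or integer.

v_max²/a_max = (33/4)²/3 = 363/16
1155/16 ≥ 363/16 ⇒ cruise phase
t_a = (33/4)/3 = 11/4; v_peak = 33/4
d_cruise = 1155/16 − 363/16 = 99/2; t_c = (99/2)/(33/4) = 6
T = 2·11/4 + 6 = 23/2

t_a=11/4 t_c=6 v_peak=33/4 T=23/2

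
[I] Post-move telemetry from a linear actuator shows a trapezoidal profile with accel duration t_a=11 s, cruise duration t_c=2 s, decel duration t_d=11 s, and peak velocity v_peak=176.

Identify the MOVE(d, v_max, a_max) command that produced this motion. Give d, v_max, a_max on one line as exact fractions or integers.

a_max = 176/11 = 16
d_a = ½·176·11 = 968; d_c = 176·2 = 352
d = 2·968 + 352 = 2288
t_c = 2 > 0 ⇒ limit active, v_max = 176

d=2288 v_max=176 a_max=16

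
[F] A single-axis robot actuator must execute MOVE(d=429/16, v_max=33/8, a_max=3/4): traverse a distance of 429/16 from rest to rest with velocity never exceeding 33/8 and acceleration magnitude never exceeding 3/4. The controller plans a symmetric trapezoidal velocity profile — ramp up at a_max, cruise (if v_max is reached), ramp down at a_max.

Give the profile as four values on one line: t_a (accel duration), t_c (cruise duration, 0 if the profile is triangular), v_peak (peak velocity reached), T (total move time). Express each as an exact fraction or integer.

v_max²/a_max = (33/8)²/(3/4) = 363/16
429/16 ≥ 363/16 ⇒ cruise phase
t_a = (33/8)/(3/4) = 11/2; v_peak = 33/8
d_cruise = 429/16 − 363/16 = 33/8; t_c = (33/8)/(33/8) = 1
T = 2·11/2 + 1 = 12

t_a=11/2 t_c=1 v_peak=33/8 T=12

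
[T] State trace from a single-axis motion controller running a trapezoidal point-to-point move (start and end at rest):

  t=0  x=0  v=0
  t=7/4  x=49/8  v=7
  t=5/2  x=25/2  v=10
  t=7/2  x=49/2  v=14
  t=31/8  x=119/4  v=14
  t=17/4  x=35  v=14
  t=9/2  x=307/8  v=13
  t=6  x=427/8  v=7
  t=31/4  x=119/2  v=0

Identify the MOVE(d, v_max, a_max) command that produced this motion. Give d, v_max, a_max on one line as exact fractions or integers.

d=119/2 v_max=14 a_max=4

final state: t=31/4, x=119/2, v=0 → d = 119/2
a_max = (7−0)/(7/4−0) = 4
max v = 14 over t∈[7/2,17/4] → v_max = 14
check: 14·(7/2+3/4) = 119/2 ✓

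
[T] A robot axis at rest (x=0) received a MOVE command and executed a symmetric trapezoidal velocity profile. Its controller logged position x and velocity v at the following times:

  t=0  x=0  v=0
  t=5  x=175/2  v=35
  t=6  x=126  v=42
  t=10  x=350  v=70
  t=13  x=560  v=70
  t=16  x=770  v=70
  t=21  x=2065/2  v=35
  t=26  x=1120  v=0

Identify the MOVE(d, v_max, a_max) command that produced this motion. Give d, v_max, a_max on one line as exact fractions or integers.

final state: t=26, x=1120, v=0 → d = 1120
a_max = (35−0)/(5−0) = 7
max v = 70 over t∈[10,16] → v_max = 70
check: 70·(10+6) = 1120 ✓

d=1120 v_max=70 a_max=7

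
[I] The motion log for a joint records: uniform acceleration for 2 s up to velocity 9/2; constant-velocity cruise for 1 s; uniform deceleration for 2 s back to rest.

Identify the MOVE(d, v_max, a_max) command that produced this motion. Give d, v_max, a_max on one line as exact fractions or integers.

d=27/2 v_max=9/2 a_max=9/4

a_max = (9/2)/2 = 9/4
d_a = ½·9/2·2 = 9/2; d_c = 9/2·1 = 9/2
d = 2·9/2 + 9/2 = 27/2
t_c = 1 > 0 → v_max = v_peak = 9/2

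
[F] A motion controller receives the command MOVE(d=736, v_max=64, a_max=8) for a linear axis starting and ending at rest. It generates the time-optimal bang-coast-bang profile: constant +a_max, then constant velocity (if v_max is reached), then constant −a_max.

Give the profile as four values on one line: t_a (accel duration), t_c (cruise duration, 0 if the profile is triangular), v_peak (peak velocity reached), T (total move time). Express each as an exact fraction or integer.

vₘ²/aₘ = 64²/8 = 512
736 ≥ 512 ⇒ cruise phase
t_a = 64/8 = 8; v_peak = 64
d_cruise = 736 − 512 = 224; t_c = 224/64 = 7/2
T = 2·8 + 7/2 = 39/2

t_a=8 t_c=7/2 v_peak=64 T=39/2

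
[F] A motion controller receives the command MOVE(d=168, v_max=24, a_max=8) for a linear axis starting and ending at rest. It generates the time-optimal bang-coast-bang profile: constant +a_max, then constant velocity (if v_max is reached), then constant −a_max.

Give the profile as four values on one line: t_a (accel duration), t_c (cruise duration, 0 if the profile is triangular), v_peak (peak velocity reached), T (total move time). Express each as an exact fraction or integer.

t_a=3 t_c=4 v_peak=24 T=10

v_max²/a_max = 24²/8 = 72
168 ≥ 72 → trapezoidal
t_a = 24/8 = 3; v_peak = 24
d_cruise = 168 − 72 = 96; t_c = 96/24 = 4
T = 2·3 + 4 = 10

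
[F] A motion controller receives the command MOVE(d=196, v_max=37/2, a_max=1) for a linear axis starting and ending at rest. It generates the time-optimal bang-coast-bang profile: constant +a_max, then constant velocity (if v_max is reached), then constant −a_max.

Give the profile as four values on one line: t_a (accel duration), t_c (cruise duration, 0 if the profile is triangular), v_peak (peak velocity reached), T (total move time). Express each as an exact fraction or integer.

t_a=14 t_c=0 v_peak=14 T=28

(v_max)²/a_max = (37/2)²/1 = 1369/4
196 < 1369/4 → triangular
v_peak = √(196·1) = √196 = 14
t_a = 14/1 = 14; t_c = 0
T = 2·14 = 28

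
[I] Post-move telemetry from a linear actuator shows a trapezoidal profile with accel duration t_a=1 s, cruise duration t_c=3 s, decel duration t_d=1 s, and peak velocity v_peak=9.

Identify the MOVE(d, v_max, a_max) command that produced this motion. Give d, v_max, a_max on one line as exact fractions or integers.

d=36 v_max=9 a_max=9

a_max = 9/1 = 9
d_a = ½·9·1 = 9/2; d_c = 9·3 = 27
d = 2·9/2 + 27 = 36
t_c = 3 > 0 ⇒ limit active, v_max = 9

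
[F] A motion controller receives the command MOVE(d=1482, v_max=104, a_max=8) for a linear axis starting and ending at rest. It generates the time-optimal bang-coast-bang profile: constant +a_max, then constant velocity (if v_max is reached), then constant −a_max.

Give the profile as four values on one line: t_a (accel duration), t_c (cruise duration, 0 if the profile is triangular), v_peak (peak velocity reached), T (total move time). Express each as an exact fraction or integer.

v_max²/a_max = 104²/8 = 1352
1482 ≥ 1352 ⇒ cruise phase
t_a = 104/8 = 13; v_peak = 104
d_cruise = 1482 − 1352 = 130; t_c = 130/104 = 5/4
T = 2·13 + 5/4 = 109/4

t_a=13 t_c=5/4 v_peak=104 T=109/4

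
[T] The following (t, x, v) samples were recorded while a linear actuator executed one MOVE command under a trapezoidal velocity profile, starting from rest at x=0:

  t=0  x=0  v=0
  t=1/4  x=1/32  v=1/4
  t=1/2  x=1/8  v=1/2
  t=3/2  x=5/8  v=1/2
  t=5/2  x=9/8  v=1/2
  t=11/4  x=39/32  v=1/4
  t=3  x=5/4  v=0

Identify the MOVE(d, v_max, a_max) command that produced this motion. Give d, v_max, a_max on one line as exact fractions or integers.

final state: t=3, x=5/4, v=0 → d = 5/4
a_max = (1/4−0)/(1/4−0) = 1
max v = 1/2 over t∈[1/2,5/2] → v_max = 1/2
check: 1/2·(1/2+2) = 5/4 ✓

d=5/4 v_max=1/2 a_max=1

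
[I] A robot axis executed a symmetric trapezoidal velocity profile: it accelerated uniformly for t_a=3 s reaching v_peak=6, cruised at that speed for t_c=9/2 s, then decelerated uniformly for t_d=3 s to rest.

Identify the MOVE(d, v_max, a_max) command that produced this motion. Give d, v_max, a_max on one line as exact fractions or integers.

a_max = 6/3 = 2
d_a = ½·6·3 = 9; d_c = 6·9/2 = 27
d = 2·9 + 27 = 45
t_c = 9/2 > 0 → v_max = v_peak = 6

d=45 v_max=6 a_max=2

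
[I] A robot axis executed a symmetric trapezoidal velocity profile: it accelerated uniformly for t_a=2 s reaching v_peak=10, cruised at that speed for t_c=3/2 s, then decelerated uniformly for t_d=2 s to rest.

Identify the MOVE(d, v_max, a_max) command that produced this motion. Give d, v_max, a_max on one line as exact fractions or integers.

d=35 v_max=10 a_max=5

a_max = 10/2 = 5
d_a = ½·10·2 = 10; d_c = 10·3/2 = 15
d = 2·10 + 15 = 35
t_c = 3/2 > 0 → v_max = v_peak = 10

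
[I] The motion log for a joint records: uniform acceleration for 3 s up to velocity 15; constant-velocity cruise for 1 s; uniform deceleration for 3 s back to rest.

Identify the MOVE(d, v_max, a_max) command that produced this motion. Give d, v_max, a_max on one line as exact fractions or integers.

a_max = 15/3 = 5
d_a = ½·15·3 = 45/2; d_c = 15·1 = 15
d = 2·45/2 + 15 = 60
t_c = 1 > 0 so v_max = 15

d=60 v_max=15 a_max=5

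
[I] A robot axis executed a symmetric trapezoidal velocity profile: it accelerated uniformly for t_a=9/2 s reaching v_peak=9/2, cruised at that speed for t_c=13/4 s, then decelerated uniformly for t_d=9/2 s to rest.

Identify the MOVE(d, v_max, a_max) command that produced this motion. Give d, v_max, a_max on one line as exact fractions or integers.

a_max = (9/2)/(9/2) = 1
d_a = ½·9/2·9/2 = 81/8; d_c = 9/2·13/4 = 117/8
d = 2·81/8 + 117/8 = 279/8
t_c = 13/4 > 0 ⇒ limit active, v_max = 9/2

d=279/8 v_max=9/2 a_max=1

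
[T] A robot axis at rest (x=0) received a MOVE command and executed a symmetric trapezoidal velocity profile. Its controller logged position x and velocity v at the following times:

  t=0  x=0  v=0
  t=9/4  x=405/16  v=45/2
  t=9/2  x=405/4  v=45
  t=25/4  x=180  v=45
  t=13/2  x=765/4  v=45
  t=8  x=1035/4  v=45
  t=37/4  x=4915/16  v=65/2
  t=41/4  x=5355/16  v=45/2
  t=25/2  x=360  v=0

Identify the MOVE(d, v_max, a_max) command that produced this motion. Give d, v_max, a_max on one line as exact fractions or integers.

final state: t=25/2, x=360, v=0 → d = 360
a_max = (45/2−0)/(9/4−0) = 10
max v = 45 over t∈[9/2,8] → v_max = 45
check: 45·(9/2+7/2) = 360 ✓

d=360 v_max=45 a_max=10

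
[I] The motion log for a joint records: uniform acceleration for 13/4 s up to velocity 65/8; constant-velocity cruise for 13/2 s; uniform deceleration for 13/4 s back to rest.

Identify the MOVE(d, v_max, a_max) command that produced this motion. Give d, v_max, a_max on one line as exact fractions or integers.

a_max = (65/8)/(13/4) = 5/2
d_a = ½·65/8·13/4 = 845/64; d_c = 65/8·13/2 = 845/16
d = 2·845/64 + 845/16 = 2535/32
t_c = 13/2 > 0 ⇒ limit active, v_max = 65/8

d=2535/32 v_max=65/8 a_max=5/2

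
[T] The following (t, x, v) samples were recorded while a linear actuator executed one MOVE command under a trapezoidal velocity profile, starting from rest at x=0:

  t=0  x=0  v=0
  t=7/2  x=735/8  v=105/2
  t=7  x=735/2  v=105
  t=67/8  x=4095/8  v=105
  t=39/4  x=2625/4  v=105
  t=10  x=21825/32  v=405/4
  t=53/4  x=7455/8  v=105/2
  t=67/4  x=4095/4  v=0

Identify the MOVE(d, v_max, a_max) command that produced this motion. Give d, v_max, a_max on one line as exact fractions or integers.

d=4095/4 v_max=105 a_max=15

final state: t=67/4, x=4095/4, v=0 → d = 4095/4
a_max = (105/2−0)/(7/2−0) = 15
max v = 105 over t∈[7,39/4] → v_max = 105
check: 105·(7+11/4) = 4095/4 ✓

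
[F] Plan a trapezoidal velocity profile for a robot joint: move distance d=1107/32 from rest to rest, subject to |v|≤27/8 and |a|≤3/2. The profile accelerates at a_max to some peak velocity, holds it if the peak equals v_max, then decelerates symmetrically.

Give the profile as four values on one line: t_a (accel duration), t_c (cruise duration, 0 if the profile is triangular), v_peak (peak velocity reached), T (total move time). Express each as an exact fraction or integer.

t_a=9/4 t_c=8 v_peak=27/8 T=25/2

v_max²/a_max = (27/8)²/(3/2) = 243/32
1107/32 ≥ 243/32 ⇒ cruise phase
t_a = (27/8)/(3/2) = 9/4; v_peak = 27/8
d_cruise = 1107/32 − 243/32 = 27; t_c = 27/(27/8) = 8
T = 2·9/4 + 8 = 25/2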